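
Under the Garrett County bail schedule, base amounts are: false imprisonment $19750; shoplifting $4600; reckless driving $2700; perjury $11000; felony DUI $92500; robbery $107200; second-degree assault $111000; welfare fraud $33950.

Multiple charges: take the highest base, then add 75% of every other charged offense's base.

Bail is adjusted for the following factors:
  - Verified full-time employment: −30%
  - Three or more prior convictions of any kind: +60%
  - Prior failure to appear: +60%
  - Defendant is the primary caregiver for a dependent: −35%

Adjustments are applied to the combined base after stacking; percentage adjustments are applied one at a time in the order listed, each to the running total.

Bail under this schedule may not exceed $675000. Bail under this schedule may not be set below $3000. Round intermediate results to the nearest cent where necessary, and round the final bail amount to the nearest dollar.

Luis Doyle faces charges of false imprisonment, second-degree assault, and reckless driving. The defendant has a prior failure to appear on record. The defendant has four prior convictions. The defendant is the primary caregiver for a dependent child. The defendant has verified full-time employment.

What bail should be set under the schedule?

$148905

Base amounts from the schedule: false imprisonment $19750; second-degree assault $111000; reckless driving $2700.
Stacking rule: highest base plus 75% of each additional charge. Highest is second-degree assault at $111000. Additional: $19750 × 75% = $14812.50; $2700 × 75% = $2025. Combined base = $111000 + $16837.50 = $127837.50.
Verified full-time employment (−30%): $127837.50 × 0.7 = $89486.25.
Three or more prior convictions of any kind (+60%): $89486.25 × 1.6 = $143178.
Prior failure to appear (+60%): $143178 × 1.6 = $229084.80.
Defendant is the primary caregiver for a dependent (−35%): $229084.80 × 0.65 = $148905.12.
$148905.12 is within the $675000 maximum.
$148905.12 is at or above the $3000 minimum.
Rounded to the nearest dollar: $148905.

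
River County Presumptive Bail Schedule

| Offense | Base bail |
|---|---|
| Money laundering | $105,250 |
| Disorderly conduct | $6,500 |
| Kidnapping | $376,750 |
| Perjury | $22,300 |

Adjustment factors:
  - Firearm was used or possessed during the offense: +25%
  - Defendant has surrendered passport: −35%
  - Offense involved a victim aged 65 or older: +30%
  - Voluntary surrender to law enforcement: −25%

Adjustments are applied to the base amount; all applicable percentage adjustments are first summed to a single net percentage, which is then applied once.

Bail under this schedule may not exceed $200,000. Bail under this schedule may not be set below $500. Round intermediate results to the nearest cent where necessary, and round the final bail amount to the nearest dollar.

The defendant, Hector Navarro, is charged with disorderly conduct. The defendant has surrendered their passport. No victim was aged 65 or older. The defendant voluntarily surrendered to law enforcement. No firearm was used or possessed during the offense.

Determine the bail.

$2,600

Base amounts from the schedule: disorderly conduct $6,500.
Single charge. Combined base = $6,500.
Net percentage adjustment: −35% −25% = −60%. $6,500 × 0.4 = $2,600.
$2,600 is within the $200,000 maximum.
$2,600 is at or above the $500 minimum.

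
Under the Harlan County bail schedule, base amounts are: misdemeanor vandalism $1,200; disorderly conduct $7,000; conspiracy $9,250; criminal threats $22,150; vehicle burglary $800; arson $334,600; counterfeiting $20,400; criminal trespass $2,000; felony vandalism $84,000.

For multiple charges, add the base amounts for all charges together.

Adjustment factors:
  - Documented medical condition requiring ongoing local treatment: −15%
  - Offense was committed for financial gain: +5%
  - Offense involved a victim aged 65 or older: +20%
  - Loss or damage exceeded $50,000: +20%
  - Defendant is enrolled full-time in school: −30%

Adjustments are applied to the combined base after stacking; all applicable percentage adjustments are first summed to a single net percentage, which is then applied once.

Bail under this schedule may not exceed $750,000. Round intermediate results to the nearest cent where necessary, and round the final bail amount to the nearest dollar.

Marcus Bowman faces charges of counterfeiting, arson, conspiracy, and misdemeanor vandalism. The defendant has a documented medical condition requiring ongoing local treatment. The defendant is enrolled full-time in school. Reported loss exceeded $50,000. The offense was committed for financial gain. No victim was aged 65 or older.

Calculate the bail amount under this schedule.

Base amounts from the schedule: counterfeiting $20,400; arson $334,600; conspiracy $9,250; misdemeanor vandalism $1,200.
Stacking rule: sum of all bases. $20,400 + $334,600 + $9,250 + $1,200 = $365,450.
Net percentage adjustment: −15% +5% +20% −30% = −20%. $365,450 × 0.8 = $292,360.
$292,360 is within the $750,000 maximum.

$292,360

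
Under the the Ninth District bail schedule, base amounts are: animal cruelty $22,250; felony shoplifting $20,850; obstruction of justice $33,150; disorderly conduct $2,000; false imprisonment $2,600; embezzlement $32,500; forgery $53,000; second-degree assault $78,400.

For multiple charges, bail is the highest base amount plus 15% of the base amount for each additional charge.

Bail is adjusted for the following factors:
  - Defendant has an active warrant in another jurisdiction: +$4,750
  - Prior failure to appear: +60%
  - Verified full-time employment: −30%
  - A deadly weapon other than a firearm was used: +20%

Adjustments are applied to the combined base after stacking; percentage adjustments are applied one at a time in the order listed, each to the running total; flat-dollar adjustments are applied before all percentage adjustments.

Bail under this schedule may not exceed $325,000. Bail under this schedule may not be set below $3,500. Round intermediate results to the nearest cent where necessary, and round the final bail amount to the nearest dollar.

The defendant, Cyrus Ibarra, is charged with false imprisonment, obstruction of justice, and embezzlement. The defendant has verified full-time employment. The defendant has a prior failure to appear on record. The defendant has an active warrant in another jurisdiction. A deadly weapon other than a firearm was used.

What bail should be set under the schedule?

Base amounts from the schedule: false imprisonment $2,600; obstruction of justice $33,150; embezzlement $32,500.
Stacking rule: highest base plus 15% of each additional charge. Highest is obstruction of justice at $33,150. Additional: $2,600 × 15% = $390; $32,500 × 15% = $4,875. Combined base = $33,150 + $5,265 = $38,415.
Defendant has an active warrant in another jurisdiction (+$4,750 flat): $38,415 + $4,750 = $43,165.
Prior failure to appear (+60%): $43,165 × 1.6 = $69,064.
Verified full-time employment (−30%): $69,064 × 0.7 = $48,344.80.
A deadly weapon other than a firearm was used (+20%): $48,344.80 × 1.2 = $58,013.76.
$58,013.76 is within the $325,000 maximum.
$58,013.76 is at or above the $3,500 minimum.
Rounded to the nearest dollar: $58,014.

$58,014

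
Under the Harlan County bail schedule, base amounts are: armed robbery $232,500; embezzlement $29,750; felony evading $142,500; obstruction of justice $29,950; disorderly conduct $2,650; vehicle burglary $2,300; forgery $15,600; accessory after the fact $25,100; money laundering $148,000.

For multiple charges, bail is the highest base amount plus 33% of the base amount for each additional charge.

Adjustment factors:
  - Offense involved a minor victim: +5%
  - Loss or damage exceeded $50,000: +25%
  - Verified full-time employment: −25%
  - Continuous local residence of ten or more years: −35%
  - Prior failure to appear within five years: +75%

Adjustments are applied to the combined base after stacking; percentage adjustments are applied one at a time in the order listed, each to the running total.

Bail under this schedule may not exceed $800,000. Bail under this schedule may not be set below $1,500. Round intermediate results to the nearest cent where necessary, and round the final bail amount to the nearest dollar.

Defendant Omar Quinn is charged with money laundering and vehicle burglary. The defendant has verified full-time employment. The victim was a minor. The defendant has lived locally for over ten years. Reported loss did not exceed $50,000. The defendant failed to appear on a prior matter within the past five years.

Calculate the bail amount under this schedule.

Base amounts from the schedule: money laundering $148,000; vehicle burglary $2,300.
Stacking rule: highest base plus 33% of each additional charge. Highest is money laundering at $148,000. Additional: $2,300 × 33% = $759. Combined base = $148,000 + $759 = $148,759.
Offense involved a minor victim (+5%): $148,759 × 1.05 = $156,196.95.
Verified full-time employment (−25%): $156,196.95 × 0.75 = $117,147.71.
Continuous local residence of ten or more years (−35%): $117,147.71 × 0.65 = $76,146.01.
Prior failure to appear within five years (+75%): $76,146.01 × 1.75 = $133,255.52.
$133,255.52 is within the $800,000 maximum.
$133,255.52 is at or above the $1,500 minimum.
Rounded to the nearest dollar: $133,256.

$133,256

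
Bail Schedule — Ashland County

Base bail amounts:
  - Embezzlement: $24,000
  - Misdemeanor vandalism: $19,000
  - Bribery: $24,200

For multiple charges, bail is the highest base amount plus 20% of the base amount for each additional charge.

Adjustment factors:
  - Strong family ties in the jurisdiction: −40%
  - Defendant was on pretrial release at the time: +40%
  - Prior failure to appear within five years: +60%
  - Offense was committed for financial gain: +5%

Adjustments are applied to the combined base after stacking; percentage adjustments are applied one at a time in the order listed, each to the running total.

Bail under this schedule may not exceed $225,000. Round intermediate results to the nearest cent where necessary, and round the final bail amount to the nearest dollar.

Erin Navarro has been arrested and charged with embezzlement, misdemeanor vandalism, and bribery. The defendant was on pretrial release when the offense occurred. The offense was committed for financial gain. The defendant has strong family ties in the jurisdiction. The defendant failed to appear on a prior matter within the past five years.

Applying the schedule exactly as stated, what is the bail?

Base amounts from the schedule: embezzlement $24,000; misdemeanor vandalism $19,000; bribery $24,200.
Stacking rule: highest base plus 20% of each additional charge. Highest is bribery at $24,200. Additional: $24,000 × 20% = $4,800; $19,000 × 20% = $3,800. Combined base = $24,200 + $8,600 = $32,800.
Strong family ties in the jurisdiction (−40%): $32,800 × 0.6 = $19,680.
Defendant was on pretrial release at the time (+40%): $19,680 × 1.4 = $27,552.
Prior failure to appear within five years (+60%): $27,552 × 1.6 = $44,083.20.
Offense was committed for financial gain (+5%): $44,083.20 × 1.05 = $46,287.36.
$46,287.36 is within the $225,000 maximum.
Rounded to the nearest dollar: $46,287.

$46,287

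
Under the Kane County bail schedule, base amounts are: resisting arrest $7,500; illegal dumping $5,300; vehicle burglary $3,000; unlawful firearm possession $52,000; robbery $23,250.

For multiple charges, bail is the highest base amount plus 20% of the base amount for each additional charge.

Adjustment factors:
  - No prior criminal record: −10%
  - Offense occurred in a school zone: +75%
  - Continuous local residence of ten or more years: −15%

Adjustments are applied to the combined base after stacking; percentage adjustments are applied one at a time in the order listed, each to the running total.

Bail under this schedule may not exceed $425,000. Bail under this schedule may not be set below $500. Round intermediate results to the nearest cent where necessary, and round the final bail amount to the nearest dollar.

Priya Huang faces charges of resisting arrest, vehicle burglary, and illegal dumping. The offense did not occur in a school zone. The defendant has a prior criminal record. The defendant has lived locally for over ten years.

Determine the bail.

Base amounts from the schedule: resisting arrest $7,500; vehicle burglary $3,000; illegal dumping $5,300.
Stacking rule: highest base plus 20% of each additional charge. Highest is resisting arrest at $7,500. Additional: $3,000 × 20% = $600; $5,300 × 20% = $1,060. Combined base = $7,500 + $1,660 = $9,160.
Continuous local residence of ten or more years (−15%): $9,160 × 0.85 = $7,786.
$7,786 is within the $425,000 maximum.
$7,786 is at or above the $500 minimum.

$7,786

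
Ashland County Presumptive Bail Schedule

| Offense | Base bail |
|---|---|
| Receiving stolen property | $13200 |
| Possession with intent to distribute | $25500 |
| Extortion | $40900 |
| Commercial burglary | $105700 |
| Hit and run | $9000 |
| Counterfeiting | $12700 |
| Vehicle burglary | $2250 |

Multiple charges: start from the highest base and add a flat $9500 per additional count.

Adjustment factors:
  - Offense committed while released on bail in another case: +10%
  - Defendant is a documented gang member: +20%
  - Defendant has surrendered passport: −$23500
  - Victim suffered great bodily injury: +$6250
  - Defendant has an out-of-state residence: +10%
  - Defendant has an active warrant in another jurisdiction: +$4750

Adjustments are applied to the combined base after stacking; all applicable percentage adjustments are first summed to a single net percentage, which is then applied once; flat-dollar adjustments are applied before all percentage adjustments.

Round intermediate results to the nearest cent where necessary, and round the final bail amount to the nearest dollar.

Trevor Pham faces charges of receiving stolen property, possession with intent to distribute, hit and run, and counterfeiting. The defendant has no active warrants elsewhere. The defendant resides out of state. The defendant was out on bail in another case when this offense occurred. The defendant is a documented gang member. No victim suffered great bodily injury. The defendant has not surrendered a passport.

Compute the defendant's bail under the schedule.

$75600

Base amounts from the schedule: receiving stolen property $13200; possession with intent to distribute $25500; hit and run $9000; counterfeiting $12700.
Stacking rule: highest base plus $9500 per additional charge. Highest is possession with intent to distribute at $25500; 3 additional charges → +$28500. Combined base = $54000.
Net percentage adjustment: +10% +20% +10% = +40%. $54000 × 1.4 = $75600.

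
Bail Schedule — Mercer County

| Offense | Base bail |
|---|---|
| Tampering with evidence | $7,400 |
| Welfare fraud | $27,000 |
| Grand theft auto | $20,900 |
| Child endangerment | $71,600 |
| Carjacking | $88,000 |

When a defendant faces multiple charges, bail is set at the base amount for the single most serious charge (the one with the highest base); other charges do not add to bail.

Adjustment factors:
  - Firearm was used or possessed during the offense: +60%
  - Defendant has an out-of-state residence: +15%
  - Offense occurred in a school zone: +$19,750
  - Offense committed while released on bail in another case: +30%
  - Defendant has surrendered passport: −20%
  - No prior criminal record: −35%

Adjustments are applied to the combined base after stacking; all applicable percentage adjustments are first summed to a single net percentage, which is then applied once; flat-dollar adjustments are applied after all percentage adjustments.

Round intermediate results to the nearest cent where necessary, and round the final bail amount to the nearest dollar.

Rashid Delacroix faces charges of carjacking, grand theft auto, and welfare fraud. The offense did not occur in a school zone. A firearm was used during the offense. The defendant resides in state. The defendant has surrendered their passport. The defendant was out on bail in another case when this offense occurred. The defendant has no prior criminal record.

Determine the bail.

$118,800

Base amounts from the schedule: carjacking $88,000; grand theft auto $20,900; welfare fraud $27,000.
Stacking rule: use the highest base only. Highest is carjacking at $88,000. Combined base = $88,000.
Net percentage adjustment: +60% +30% −20% −35% = +35%. $88,000 × 1.35 = $118,800.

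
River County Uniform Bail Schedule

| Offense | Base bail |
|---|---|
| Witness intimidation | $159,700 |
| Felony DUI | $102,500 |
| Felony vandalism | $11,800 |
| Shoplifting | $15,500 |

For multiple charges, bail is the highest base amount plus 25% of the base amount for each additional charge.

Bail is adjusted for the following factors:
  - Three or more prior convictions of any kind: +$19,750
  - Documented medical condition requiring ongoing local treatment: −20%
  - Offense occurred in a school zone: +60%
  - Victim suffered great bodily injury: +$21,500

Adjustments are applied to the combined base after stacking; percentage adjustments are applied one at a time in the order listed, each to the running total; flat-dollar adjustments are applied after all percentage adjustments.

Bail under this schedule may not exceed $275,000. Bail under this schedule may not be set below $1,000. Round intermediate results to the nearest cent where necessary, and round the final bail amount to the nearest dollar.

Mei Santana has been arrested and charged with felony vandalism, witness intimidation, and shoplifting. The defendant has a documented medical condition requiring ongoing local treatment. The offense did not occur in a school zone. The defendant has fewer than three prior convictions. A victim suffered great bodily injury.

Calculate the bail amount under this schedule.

$154,720

Base amounts from the schedule: felony vandalism $11,800; witness intimidation $159,700; shoplifting $15,500.
Stacking rule: highest base plus 25% of each additional charge. Highest is witness intimidation at $159,700. Additional: $11,800 × 25% = $2,950; $15,500 × 25% = $3,875. Combined base = $159,700 + $6,825 = $166,525.
Documented medical condition requiring ongoing local treatment (−20%): $166,525 × 0.8 = $133,220.
Victim suffered great bodily injury (+$21,500 flat): $133,220 + $21,500 = $154,720.
$154,720 is within the $275,000 maximum.
$154,720 is at or above the $1,000 minimum.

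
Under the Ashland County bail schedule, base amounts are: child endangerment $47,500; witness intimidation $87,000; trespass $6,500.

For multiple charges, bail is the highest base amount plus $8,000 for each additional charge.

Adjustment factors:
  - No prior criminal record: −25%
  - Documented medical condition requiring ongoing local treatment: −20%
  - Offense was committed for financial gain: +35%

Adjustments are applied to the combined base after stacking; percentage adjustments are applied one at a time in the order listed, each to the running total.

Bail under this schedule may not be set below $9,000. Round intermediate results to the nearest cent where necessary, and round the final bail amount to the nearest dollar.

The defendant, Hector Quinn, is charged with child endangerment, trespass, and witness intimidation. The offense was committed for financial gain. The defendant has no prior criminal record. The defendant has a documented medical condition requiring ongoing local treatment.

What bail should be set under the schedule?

Base amounts from the schedule: child endangerment $47,500; trespass $6,500; witness intimidation $87,000.
Stacking rule: highest base plus $8,000 per additional charge. Highest is witness intimidation at $87,000; 2 additional charges → +$16,000. Combined base = $103,000.
No prior criminal record (−25%): $103,000 × 0.75 = $77,250.
Documented medical condition requiring ongoing local treatment (−20%): $77,250 × 0.8 = $61,800.
Offense was committed for financial gain (+35%): $61,800 × 1.35 = $83,430.
$83,430 is at or above the $9,000 minimum.

$83,430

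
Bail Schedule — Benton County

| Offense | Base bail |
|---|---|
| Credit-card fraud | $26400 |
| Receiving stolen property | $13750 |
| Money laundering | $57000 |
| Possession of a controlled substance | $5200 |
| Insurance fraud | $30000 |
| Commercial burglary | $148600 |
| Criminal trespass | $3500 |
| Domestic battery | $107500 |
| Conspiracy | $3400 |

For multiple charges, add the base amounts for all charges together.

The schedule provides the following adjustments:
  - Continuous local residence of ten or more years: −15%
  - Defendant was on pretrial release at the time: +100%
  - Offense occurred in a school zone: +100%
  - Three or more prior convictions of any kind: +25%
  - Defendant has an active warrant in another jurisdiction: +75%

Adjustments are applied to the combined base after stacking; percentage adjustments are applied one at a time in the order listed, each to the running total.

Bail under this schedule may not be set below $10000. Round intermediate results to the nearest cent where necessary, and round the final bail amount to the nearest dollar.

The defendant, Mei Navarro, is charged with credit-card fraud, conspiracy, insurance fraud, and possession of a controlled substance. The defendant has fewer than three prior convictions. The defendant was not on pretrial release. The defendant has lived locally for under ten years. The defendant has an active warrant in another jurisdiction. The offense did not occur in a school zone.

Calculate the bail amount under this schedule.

Base amounts from the schedule: credit-card fraud $26400; conspiracy $3400; insurance fraud $30000; possession of a controlled substance $5200.
Stacking rule: sum of all bases. $26400 + $3400 + $30000 + $5200 = $65000.
Defendant has an active warrant in another jurisdiction (+75%): $65000 × 1.75 = $113750.
$113750 is at or above the $10000 minimum.

$113750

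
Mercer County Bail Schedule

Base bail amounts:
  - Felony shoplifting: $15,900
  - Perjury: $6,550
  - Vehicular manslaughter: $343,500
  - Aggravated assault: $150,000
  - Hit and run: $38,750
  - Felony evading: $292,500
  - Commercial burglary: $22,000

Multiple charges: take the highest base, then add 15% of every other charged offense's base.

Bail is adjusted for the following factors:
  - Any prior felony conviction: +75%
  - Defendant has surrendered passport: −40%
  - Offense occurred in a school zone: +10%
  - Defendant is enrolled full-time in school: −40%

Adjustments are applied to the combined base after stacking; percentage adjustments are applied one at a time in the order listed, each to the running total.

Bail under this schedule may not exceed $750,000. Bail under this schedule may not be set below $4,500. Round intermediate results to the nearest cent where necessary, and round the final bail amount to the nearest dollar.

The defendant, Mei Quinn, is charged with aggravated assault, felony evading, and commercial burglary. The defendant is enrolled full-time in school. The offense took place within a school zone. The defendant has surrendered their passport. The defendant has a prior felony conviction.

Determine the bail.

Base amounts from the schedule: aggravated assault $150,000; felony evading $292,500; commercial burglary $22,000.
Stacking rule: highest base plus 15% of each additional charge. Highest is felony evading at $292,500. Additional: $150,000 × 15% = $22,500; $22,000 × 15% = $3,300. Combined base = $292,500 + $25,800 = $318,300.
Any prior felony conviction (+75%): $318,300 × 1.75 = $557,025.
Defendant has surrendered passport (−40%): $557,025 × 0.6 = $334,215.
Offense occurred in a school zone (+10%): $334,215 × 1.1 = $367,636.50.
Defendant is enrolled full-time in school (−40%): $367,636.50 × 0.6 = $220,581.90.
$220,581.90 is within the $750,000 maximum.
$220,581.90 is at or above the $4,500 minimum.
Rounded to the nearest dollar: $220,582.

$220,582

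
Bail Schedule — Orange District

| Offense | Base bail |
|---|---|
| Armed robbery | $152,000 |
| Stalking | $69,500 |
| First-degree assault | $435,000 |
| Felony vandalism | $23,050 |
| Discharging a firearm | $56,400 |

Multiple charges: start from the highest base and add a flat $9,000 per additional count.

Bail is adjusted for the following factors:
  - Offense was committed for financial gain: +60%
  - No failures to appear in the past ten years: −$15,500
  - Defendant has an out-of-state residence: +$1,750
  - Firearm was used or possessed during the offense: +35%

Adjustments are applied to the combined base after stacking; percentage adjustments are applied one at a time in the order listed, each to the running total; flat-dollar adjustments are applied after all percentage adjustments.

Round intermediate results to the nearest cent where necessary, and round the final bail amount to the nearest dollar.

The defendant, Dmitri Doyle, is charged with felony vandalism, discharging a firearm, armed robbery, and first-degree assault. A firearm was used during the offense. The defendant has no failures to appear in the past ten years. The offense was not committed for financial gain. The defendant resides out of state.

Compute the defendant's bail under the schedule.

$609,950

Base amounts from the schedule: felony vandalism $23,050; discharging a firearm $56,400; armed robbery $152,000; first-degree assault $435,000.
Stacking rule: highest base plus $9,000 per additional charge. Highest is first-degree assault at $435,000; 3 additional charges → +$27,000. Combined base = $462,000.
Firearm was used or possessed during the offense (+35%): $462,000 × 1.35 = $623,700.
No failures to appear in the past ten years (−$15,500 flat): $623,700 − $15,500 = $608,200.
Defendant has an out-of-state residence (+$1,750 flat): $608,200 + $1,750 = $609,950.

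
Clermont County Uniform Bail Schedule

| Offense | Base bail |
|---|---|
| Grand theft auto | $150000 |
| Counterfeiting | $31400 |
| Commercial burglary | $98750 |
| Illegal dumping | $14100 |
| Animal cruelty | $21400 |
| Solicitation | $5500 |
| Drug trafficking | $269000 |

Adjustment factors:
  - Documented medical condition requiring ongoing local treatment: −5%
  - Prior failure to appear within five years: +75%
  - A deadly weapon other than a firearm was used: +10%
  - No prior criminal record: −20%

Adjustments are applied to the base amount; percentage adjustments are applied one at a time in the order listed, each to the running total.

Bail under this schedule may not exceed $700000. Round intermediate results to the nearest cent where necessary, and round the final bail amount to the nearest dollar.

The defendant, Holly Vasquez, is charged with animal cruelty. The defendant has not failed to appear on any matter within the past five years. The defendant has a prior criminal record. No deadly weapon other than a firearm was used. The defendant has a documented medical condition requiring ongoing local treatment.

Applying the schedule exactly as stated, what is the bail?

$20330

Base amounts from the schedule: animal cruelty $21400.
Single charge. Combined base = $21400.
Documented medical condition requiring ongoing local treatment (−5%): $21400 × 0.95 = $20330.
$20330 is within the $700000 maximum.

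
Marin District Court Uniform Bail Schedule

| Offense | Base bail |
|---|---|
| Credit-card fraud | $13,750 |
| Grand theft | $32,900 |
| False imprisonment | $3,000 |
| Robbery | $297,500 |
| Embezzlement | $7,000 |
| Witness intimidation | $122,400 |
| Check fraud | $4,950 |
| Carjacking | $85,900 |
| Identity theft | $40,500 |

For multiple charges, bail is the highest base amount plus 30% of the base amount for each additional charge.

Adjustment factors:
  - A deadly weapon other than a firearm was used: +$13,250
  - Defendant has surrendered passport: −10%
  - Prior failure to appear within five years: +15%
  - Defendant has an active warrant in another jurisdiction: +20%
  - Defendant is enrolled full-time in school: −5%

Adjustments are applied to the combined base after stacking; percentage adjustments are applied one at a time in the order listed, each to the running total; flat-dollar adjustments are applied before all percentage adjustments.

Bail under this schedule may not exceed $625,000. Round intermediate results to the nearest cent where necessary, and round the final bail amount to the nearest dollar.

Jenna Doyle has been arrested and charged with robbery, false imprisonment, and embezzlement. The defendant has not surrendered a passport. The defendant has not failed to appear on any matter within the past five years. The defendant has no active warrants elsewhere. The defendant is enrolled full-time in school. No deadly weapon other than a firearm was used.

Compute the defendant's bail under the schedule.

$285,475

Base amounts from the schedule: robbery $297,500; false imprisonment $3,000; embezzlement $7,000.
Stacking rule: highest base plus 30% of each additional charge. Highest is robbery at $297,500. Additional: $3,000 × 30% = $900; $7,000 × 30% = $2,100. Combined base = $297,500 + $3,000 = $300,500.
Defendant is enrolled full-time in school (−5%): $300,500 × 0.95 = $285,475.
$285,475 is within the $625,000 maximum.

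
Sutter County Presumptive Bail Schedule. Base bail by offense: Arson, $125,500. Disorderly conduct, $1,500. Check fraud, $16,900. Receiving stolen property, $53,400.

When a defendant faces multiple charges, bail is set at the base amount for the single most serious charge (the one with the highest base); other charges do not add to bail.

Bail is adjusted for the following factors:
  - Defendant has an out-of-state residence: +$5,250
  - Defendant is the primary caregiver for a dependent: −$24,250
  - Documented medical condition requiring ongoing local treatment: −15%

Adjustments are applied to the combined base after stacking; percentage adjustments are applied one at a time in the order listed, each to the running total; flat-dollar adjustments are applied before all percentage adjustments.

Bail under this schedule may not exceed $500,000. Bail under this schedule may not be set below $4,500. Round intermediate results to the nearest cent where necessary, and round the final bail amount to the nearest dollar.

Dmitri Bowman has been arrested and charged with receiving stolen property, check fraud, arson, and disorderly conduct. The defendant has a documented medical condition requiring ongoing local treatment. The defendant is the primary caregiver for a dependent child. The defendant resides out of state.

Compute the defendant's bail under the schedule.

$90,525

Base amounts from the schedule: receiving stolen property $53,400; check fraud $16,900; arson $125,500; disorderly conduct $1,500.
Stacking rule: use the highest base only. Highest is arson at $125,500. Combined base = $125,500.
Defendant has an out-of-state residence (+$5,250 flat): $125,500 + $5,250 = $130,750.
Defendant is the primary caregiver for a dependent (−$24,250 flat): $130,750 − $24,250 = $106,500.
Documented medical condition requiring ongoing local treatment (−15%): $106,500 × 0.85 = $90,525.
$90,525 is within the $500,000 maximum.
$90,525 is at or above the $4,500 minimum.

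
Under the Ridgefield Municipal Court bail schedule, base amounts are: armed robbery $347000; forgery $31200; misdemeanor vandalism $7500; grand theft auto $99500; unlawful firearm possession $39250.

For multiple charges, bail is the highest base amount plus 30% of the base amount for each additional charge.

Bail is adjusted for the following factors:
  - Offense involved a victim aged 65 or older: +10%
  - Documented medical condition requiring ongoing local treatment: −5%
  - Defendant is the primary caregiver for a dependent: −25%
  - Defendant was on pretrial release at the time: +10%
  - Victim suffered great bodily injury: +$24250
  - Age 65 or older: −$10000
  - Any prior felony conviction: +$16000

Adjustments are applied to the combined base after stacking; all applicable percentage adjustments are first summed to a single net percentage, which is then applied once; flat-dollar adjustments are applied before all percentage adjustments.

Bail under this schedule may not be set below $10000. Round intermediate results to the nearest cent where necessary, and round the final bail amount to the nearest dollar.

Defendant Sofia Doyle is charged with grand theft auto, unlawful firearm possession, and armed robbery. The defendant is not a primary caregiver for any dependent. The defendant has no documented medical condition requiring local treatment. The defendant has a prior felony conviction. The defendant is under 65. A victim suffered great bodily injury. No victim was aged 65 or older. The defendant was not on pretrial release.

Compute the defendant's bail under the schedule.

$428875

Base amounts from the schedule: grand theft auto $99500; unlawful firearm possession $39250; armed robbery $347000.
Stacking rule: highest base plus 30% of each additional charge. Highest is armed robbery at $347000. Additional: $99500 × 30% = $29850; $39250 × 30% = $11775. Combined base = $347000 + $41625 = $388625.
Victim suffered great bodily injury (+$24250 flat): $388625 + $24250 = $412875.
Any prior felony conviction (+$16000 flat): $412875 + $16000 = $428875.
$428875 is at or above the $10000 minimum.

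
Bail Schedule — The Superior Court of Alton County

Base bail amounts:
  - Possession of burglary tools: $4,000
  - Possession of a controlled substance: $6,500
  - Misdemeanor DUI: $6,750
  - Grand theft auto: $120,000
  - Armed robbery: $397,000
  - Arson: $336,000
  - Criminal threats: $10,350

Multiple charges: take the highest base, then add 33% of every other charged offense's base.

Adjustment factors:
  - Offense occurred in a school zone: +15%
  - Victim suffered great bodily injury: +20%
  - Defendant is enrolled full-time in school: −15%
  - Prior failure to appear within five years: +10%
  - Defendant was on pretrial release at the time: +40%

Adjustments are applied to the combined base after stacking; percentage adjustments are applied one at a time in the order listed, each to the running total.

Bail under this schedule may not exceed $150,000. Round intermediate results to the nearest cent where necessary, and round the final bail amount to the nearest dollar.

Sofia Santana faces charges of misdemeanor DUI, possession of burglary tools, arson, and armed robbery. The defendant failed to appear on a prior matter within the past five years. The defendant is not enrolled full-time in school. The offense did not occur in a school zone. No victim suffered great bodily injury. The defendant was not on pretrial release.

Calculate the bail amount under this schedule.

$150,000

Base amounts from the schedule: misdemeanor DUI $6,750; possession of burglary tools $4,000; arson $336,000; armed robbery $397,000.
Stacking rule: highest base plus 33% of each additional charge. Highest is armed robbery at $397,000. Additional: $6,750 × 33% = $2,227.50; $4,000 × 33% = $1,320; $336,000 × 33% = $110,880. Combined base = $397,000 + $114,427.50 = $511,427.50.
Prior failure to appear within five years (+10%): $511,427.50 × 1.1 = $562,570.25.
Result $562,570.25 exceeds the maximum of $150,000; bail is capped at $150,000.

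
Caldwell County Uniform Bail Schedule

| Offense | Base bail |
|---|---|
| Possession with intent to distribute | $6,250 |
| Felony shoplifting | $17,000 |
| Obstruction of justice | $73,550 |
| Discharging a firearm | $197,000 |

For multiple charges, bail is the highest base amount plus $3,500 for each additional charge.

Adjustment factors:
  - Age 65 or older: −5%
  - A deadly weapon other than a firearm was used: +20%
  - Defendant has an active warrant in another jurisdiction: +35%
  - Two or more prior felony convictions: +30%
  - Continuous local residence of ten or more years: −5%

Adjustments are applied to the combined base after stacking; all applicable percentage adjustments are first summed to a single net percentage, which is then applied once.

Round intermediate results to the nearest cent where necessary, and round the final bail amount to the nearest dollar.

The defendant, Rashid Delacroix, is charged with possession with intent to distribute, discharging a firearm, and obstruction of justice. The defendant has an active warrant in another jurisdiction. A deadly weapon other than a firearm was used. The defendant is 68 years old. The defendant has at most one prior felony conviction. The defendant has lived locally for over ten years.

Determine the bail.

$295,800

Base amounts from the schedule: possession with intent to distribute $6,250; discharging a firearm $197,000; obstruction of justice $73,550.
Stacking rule: highest base plus $3,500 per additional charge. Highest is discharging a firearm at $197,000; 2 additional charges → +$7,000. Combined base = $204,000.
Net percentage adjustment: −5% +20% +35% −5% = +45%. $204,000 × 1.45 = $295,800.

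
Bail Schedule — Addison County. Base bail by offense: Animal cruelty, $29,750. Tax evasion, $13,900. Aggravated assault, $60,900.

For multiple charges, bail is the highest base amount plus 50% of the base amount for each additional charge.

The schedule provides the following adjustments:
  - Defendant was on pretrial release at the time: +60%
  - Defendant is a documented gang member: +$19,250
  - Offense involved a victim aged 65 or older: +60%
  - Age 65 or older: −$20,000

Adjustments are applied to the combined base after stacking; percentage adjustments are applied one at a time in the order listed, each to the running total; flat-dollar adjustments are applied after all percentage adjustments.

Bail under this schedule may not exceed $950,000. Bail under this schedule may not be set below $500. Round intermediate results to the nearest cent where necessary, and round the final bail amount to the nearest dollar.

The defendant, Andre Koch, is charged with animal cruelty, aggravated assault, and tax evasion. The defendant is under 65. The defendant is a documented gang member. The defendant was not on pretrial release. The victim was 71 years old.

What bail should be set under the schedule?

$151,610

Base amounts from the schedule: animal cruelty $29,750; aggravated assault $60,900; tax evasion $13,900.
Stacking rule: highest base plus 50% of each additional charge. Highest is aggravated assault at $60,900. Additional: $29,750 × 50% = $14,875; $13,900 × 50% = $6,950. Combined base = $60,900 + $21,825 = $82,725.
Offense involved a victim aged 65 or older (+60%): $82,725 × 1.6 = $132,360.
Defendant is a documented gang member (+$19,250 flat): $132,360 + $19,250 = $151,610.
$151,610 is within the $950,000 maximum.
$151,610 is at or above the $500 minimum.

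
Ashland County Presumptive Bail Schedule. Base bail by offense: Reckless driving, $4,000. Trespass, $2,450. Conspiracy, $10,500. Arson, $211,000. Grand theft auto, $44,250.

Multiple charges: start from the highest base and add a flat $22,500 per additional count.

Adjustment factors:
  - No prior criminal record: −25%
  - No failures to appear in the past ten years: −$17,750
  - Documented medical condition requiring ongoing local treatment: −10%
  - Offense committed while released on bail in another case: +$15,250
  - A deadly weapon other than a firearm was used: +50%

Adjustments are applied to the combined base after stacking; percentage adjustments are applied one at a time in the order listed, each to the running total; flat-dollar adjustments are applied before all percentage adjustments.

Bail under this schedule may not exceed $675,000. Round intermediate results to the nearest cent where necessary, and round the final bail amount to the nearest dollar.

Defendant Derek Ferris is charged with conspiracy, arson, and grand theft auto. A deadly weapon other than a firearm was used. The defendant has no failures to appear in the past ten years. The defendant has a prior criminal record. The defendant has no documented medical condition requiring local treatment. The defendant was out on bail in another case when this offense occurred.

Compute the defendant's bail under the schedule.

Base amounts from the schedule: conspiracy $10,500; arson $211,000; grand theft auto $44,250.
Stacking rule: highest base plus $22,500 per additional charge. Highest is arson at $211,000; 2 additional charges → +$45,000. Combined base = $256,000.
No failures to appear in the past ten years (−$17,750 flat): $256,000 − $17,750 = $238,250.
Offense committed while released on bail in another case (+$15,250 flat): $238,250 + $15,250 = $253,500.
A deadly weapon other than a firearm was used (+50%): $253,500 × 1.5 = $380,250.
$380,250 is within the $675,000 maximum.

$380,250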